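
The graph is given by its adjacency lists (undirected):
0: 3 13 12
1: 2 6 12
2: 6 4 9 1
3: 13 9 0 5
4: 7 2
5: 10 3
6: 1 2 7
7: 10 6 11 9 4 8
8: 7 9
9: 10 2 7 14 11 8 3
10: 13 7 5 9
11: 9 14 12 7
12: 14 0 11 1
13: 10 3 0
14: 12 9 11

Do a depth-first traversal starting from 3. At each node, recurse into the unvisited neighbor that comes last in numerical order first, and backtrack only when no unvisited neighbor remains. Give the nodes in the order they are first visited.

3, 13, 10, 9, 14, 12, 11, 7, 8, 6, 2, 4, 1, 0, 5

Visit 3
3 → 13
13 → 10
10 → 9
9 → 14
14 → 12
12 → 11
11 → 7
7 → 8
7 → 6
6 → 2
2 → 4
2 → 1
12 → 0
10 → 5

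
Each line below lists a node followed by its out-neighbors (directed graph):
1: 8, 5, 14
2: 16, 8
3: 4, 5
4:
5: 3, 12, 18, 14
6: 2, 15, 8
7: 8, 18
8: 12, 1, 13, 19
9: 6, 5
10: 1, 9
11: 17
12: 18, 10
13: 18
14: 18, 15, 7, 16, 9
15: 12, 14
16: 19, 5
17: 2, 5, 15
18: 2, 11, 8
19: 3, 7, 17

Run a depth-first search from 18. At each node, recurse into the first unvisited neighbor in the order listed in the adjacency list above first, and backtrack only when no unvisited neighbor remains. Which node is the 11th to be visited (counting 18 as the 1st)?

8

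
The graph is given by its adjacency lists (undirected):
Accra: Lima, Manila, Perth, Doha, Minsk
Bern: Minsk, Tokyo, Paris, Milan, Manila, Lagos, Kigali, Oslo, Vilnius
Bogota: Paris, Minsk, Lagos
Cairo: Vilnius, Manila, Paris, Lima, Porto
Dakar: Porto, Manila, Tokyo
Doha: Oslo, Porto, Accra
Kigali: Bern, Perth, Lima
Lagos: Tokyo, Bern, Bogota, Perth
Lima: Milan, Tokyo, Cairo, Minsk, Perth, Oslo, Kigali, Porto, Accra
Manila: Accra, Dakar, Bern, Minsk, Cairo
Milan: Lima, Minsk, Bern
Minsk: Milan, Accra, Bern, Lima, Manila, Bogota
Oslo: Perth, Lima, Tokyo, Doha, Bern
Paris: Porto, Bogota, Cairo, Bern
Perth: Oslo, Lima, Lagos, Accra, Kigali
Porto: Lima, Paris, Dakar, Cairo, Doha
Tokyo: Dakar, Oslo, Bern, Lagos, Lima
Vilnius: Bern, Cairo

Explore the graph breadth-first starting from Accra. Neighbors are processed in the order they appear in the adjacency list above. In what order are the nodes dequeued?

Visit Accra; enqueue Lima, Manila, Perth, Doha, Minsk → queue [Lima, Manila, Perth, Doha, Minsk]
Visit Lima; enqueue Milan, Tokyo, Cairo, Oslo, Kigali, Porto → queue [Manila, Perth, Doha, Minsk, Milan, Tokyo, Cairo, Oslo, Kigali, Porto]
Visit Manila; enqueue Dakar, Bern → queue [Perth, Doha, Minsk, Milan, Tokyo, Cairo, Oslo, Kigali, Porto, Dakar, Bern]
Visit Perth; enqueue Lagos → queue [Doha, Minsk, Milan, Tokyo, Cairo, Oslo, Kigali, Porto, Dakar, Bern, Lagos]
Visit Doha → queue [Minsk, Milan, Tokyo, Cairo, Oslo, Kigali, Porto, Dakar, Bern, Lagos]
Visit Minsk; enqueue Bogota → queue [Milan, Tokyo, Cairo, Oslo, Kigali, Porto, Dakar, Bern, Lagos, Bogota]
Visit Milan → queue [Tokyo, Cairo, Oslo, Kigali, Porto, Dakar, Bern, Lagos, Bogota]
Visit Tokyo → queue [Cairo, Oslo, Kigali, Porto, Dakar, Bern, Lagos, Bogota]
Visit Cairo; enqueue Vilnius, Paris → queue [Oslo, Kigali, Porto, Dakar, Bern, Lagos, Bogota, Vilnius, Paris]
Visit Oslo → queue [Kigali, Porto, Dakar, Bern, Lagos, Bogota, Vilnius, Paris]
Visit Kigali → queue [Porto, Dakar, Bern, Lagos, Bogota, Vilnius, Paris]
Visit Porto → queue [Dakar, Bern, Lagos, Bogota, Vilnius, Paris]
Visit Dakar → queue [Bern, Lagos, Bogota, Vilnius, Paris]
Visit Bern → queue [Lagos, Bogota, Vilnius, Paris]
Visit Lagos → queue [Bogota, Vilnius, Paris]
Visit Bogota → queue [Vilnius, Paris]
Visit Vilnius → queue [Paris]
Visit Paris → queue []

Accra Lima Manila Perth Doha Minsk Milan Tokyo Cairo Oslo Kigali Porto Dakar Bern Lagos Bogota Vilnius Paris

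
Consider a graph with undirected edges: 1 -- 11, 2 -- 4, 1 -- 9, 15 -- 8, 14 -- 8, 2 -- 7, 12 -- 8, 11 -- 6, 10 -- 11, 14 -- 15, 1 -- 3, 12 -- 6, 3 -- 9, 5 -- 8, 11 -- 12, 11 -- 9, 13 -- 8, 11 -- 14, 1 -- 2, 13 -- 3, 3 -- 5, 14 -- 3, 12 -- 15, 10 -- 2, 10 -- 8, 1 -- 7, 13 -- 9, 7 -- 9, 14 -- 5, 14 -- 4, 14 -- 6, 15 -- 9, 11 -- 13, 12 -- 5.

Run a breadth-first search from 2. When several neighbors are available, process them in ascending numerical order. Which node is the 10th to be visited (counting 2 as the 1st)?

Visit 2; enqueue 1, 4, 7, 10 → queue [1, 4, 7, 10]
Visit 1; enqueue 3, 9, 11 → queue [4, 7, 10, 3, 9, 11]
Visit 4; enqueue 14 → queue [7, 10, 3, 9, 11, 14]
Visit 7 → queue [10, 3, 9, 11, 14]
Visit 10; enqueue 8 → queue [3, 9, 11, 14, 8]
Visit 3; enqueue 5, 13 → queue [9, 11, 14, 8, 5, 13]
Visit 9; enqueue 15 → queue [11, 14, 8, 5, 13, 15]
Visit 11; enqueue 6, 12 → queue [14, 8, 5, 13, 15, 6, 12]
Visit 14 → queue [8, 5, 13, 15, 6, 12]
Visit 8 → queue [5, 13, 15, 6, 12]
Visit 5 → queue [13, 15, 6, 12]
Visit 13 → queue [15, 6, 12]
Visit 15 → queue [6, 12]
Visit 6 → queue [12]
Visit 12 → queue []

Visit order: 2, 1, 4, 7, 10, 3, 9, 11, 14, 8, 5, 13, 15, 6, 12

8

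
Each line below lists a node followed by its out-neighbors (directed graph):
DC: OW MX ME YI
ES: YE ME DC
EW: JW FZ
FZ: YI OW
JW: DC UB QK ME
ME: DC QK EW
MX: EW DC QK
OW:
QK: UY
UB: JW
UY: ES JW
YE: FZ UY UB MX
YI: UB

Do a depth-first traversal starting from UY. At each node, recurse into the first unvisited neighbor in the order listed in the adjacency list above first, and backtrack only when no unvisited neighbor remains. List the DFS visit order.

UY → ES → YE → FZ → YI → UB → JW → DC → OW → MX → EW → QK → ME

Visit UY
UY → ES
ES → YE
YE → FZ
FZ → YI
YI → UB
UB → JW
JW → DC
DC → OW
DC → MX
MX → EW
MX → QK
DC → ME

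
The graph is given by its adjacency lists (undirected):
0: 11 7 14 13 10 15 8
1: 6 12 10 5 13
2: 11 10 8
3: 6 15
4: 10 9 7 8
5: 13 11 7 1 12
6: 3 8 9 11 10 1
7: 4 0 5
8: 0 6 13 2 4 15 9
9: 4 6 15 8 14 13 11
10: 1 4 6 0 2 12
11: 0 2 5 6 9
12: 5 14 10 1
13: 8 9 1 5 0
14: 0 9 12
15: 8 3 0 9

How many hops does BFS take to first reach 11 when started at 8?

Level 0: 8
Level 1: 0, 2, 4, 6, 9, 13, 15
Level 2: 1, 3, 5, 7, 10, 11, 14
Level 3: 12
11 first appears at level 2.

2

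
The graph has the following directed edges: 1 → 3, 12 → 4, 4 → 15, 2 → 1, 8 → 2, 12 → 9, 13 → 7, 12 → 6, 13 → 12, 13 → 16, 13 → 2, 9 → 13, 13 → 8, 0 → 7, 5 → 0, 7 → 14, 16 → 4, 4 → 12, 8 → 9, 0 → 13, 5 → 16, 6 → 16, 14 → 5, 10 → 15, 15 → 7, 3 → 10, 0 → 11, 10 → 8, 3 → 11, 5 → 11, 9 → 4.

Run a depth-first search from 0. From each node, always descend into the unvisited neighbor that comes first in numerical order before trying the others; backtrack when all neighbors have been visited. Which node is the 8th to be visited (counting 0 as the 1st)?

12

Visit 0
0 → 7
7 → 14
14 → 5
5 → 11
5 → 16
16 → 4
4 → 12
12 → 6
12 → 9
9 → 13
13 → 2
2 → 1
1 → 3
3 → 10
10 → 8
10 → 15

Visit order: 0, 7, 14, 5, 11, 16, 4, 12, 6, 9, 13, 2, 1, 3, 10, 8, 15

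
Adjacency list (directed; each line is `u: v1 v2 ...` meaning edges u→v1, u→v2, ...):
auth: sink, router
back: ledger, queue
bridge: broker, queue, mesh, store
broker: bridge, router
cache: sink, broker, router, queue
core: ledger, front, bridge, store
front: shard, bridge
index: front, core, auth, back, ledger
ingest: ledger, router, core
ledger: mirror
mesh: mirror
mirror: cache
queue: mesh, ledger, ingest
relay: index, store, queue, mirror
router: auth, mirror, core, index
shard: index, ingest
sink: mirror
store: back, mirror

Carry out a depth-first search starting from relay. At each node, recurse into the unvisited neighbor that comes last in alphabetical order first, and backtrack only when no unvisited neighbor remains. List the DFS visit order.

relay, store, mirror, cache, sink, router, index, ledger, front, shard, ingest, core, bridge, queue, mesh, broker, back, auth

Visit relay
relay → store
store → mirror
mirror → cache
cache → sink
cache → router
router → index
index → ledger
index → front
front → shard
shard → ingest
ingest → core
core → bridge
bridge → queue
queue → mesh
bridge → broker
index → back
index → auth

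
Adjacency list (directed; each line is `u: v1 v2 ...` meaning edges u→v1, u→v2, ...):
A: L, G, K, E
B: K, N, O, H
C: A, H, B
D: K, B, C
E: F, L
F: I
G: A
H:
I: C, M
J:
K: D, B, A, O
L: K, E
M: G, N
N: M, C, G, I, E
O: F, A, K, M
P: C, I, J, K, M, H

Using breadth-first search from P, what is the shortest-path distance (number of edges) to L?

Level 0: P
Level 1: C, H, I, J, K, M
Level 2: A, B, D, G, N, O
Level 3: E, F, L
L first appears at level 3.

3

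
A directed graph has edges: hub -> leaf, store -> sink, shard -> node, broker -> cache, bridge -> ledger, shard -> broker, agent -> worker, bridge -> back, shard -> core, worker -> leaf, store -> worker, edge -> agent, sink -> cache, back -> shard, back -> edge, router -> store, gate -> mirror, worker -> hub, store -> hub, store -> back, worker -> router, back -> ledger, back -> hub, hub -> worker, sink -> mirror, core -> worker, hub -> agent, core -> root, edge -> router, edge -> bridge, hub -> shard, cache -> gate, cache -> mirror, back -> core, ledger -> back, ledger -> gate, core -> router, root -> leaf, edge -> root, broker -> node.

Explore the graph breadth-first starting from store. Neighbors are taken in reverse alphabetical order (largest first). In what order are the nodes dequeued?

Visit store; enqueue worker, sink, hub, back → queue [worker, sink, hub, back]
Visit worker; enqueue router, leaf → queue [sink, hub, back, router, leaf]
Visit sink; enqueue mirror, cache → queue [hub, back, router, leaf, mirror, cache]
Visit hub; enqueue shard, agent → queue [back, router, leaf, mirror, cache, shard, agent]
Visit back; enqueue ledger, edge, core → queue [router, leaf, mirror, cache, shard, agent, ledger, edge, core]
Visit router → queue [leaf, mirror, cache, shard, agent, ledger, edge, core]
Visit leaf → queue [mirror, cache, shard, agent, ledger, edge, core]
Visit mirror → queue [cache, shard, agent, ledger, edge, core]
Visit cache; enqueue gate → queue [shard, agent, ledger, edge, core, gate]
Visit shard; enqueue node, broker → queue [agent, ledger, edge, core, gate, node, broker]
Visit agent → queue [ledger, edge, core, gate, node, broker]
Visit ledger → queue [edge, core, gate, node, broker]
Visit edge; enqueue root, bridge → queue [core, gate, node, broker, root, bridge]
Visit core → queue [gate, node, broker, root, bridge]
Visit gate → queue [node, broker, root, bridge]
Visit node → queue [broker, root, bridge]
Visit broker → queue [root, bridge]
Visit root → queue [bridge]
Visit bridge → queue []

store, worker, sink, hub, back, router, leaf, mirror, cache, shard, agent, ledger, edge, core, gate, node, broker, root, bridge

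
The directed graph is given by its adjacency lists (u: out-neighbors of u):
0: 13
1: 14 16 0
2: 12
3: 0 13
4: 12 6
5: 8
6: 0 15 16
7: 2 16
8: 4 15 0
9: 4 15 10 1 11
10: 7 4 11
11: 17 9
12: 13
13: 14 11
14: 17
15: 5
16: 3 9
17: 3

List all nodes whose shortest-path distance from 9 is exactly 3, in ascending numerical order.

2, 3, 8, 13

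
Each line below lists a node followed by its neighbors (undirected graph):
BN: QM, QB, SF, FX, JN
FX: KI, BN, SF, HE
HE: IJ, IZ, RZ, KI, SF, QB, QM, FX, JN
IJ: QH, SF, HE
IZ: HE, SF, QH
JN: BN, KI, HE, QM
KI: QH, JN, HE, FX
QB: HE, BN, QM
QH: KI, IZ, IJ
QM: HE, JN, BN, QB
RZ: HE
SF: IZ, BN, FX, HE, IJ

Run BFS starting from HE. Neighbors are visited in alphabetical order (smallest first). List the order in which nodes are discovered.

Visit HE; enqueue FX, IJ, IZ, JN, KI, QB, QM, RZ, SF → queue [FX, IJ, IZ, JN, KI, QB, QM, RZ, SF]
Visit FX; enqueue BN → queue [IJ, IZ, JN, KI, QB, QM, RZ, SF, BN]
Visit IJ; enqueue QH → queue [IZ, JN, KI, QB, QM, RZ, SF, BN, QH]
Visit IZ → queue [JN, KI, QB, QM, RZ, SF, BN, QH]
Visit JN → queue [KI, QB, QM, RZ, SF, BN, QH]
Visit KI → queue [QB, QM, RZ, SF, BN, QH]
Visit QB → queue [QM, RZ, SF, BN, QH]
Visit QM → queue [RZ, SF, BN, QH]
Visit RZ → queue [SF, BN, QH]
Visit SF → queue [BN, QH]
Visit BN → queue [QH]
Visit QH → queue []

HE, FX, IJ, IZ, JN, KI, QB, QM, RZ, SF, BN, QH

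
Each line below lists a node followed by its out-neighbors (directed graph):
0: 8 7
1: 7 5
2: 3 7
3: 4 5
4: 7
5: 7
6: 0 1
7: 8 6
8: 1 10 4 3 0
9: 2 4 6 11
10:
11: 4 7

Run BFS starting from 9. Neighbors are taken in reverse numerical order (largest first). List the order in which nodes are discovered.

Visit 9; enqueue 11, 6, 4, 2 → queue [11, 6, 4, 2]
Visit 11; enqueue 7 → queue [6, 4, 2, 7]
Visit 6; enqueue 1, 0 → queue [4, 2, 7, 1, 0]
Visit 4 → queue [2, 7, 1, 0]
Visit 2; enqueue 3 → queue [7, 1, 0, 3]
Visit 7; enqueue 8 → queue [1, 0, 3, 8]
Visit 1; enqueue 5 → queue [0, 3, 8, 5]
Visit 0 → queue [3, 8, 5]
Visit 3 → queue [8, 5]
Visit 8; enqueue 10 → queue [5, 10]
Visit 5 → queue [10]
Visit 10 → queue []

9, 11, 6, 4, 2, 7, 1, 0, 3, 8, 5, 10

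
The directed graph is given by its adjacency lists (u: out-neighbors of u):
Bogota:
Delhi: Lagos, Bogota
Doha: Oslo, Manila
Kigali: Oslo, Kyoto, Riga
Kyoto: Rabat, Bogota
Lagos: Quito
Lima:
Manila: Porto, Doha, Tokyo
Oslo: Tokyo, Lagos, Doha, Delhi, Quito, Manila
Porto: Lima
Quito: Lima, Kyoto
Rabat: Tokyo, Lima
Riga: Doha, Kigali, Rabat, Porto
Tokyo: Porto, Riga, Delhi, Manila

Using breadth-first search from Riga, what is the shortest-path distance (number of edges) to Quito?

3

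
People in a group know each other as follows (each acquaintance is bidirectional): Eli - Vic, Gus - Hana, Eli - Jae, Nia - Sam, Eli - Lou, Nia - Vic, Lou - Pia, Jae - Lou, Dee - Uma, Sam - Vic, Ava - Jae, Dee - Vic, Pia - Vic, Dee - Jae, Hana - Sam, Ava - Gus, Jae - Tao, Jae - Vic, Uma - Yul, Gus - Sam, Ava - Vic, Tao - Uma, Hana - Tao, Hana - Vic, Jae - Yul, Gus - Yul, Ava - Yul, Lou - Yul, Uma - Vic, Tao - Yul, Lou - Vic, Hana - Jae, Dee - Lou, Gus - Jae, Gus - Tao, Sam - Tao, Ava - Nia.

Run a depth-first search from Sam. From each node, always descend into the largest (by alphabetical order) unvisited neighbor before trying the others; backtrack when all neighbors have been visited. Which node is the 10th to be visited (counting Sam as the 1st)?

Visit Sam
Sam → Vic
Vic → Uma
Uma → Yul
Yul → Tao
Tao → Jae
Jae → Lou
Lou → Pia
Lou → Eli
Lou → Dee
Jae → Hana
Hana → Gus
Gus → Ava
Ava → Nia

Visit order: Sam, Vic, Uma, Yul, Tao, Jae, Lou, Pia, Eli, Dee, Hana, Gus, Ava, Nia

Dee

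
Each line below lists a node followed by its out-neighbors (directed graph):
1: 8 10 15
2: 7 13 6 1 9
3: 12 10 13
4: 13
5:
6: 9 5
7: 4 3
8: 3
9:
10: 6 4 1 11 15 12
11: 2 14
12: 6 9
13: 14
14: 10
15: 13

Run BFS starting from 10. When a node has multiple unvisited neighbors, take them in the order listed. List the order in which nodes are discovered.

Visit 10; enqueue 6, 4, 1, 11, 15, 12 → queue [6, 4, 1, 11, 15, 12]
Visit 6; enqueue 9, 5 → queue [4, 1, 11, 15, 12, 9, 5]
Visit 4; enqueue 13 → queue [1, 11, 15, 12, 9, 5, 13]
Visit 1; enqueue 8 → queue [11, 15, 12, 9, 5, 13, 8]
Visit 11; enqueue 2, 14 → queue [15, 12, 9, 5, 13, 8, 2, 14]
Visit 15 → queue [12, 9, 5, 13, 8, 2, 14]
Visit 12 → queue [9, 5, 13, 8, 2, 14]
Visit 9 → queue [5, 13, 8, 2, 14]
Visit 5 → queue [13, 8, 2, 14]
Visit 13 → queue [8, 2, 14]
Visit 8; enqueue 3 → queue [2, 14, 3]
Visit 2; enqueue 7 → queue [14, 3, 7]
Visit 14 → queue [3, 7]
Visit 3 → queue [7]
Visit 7 → queue []

10, 6, 4, 1, 11, 15, 12, 9, 5, 13, 8, 2, 14, 3, 7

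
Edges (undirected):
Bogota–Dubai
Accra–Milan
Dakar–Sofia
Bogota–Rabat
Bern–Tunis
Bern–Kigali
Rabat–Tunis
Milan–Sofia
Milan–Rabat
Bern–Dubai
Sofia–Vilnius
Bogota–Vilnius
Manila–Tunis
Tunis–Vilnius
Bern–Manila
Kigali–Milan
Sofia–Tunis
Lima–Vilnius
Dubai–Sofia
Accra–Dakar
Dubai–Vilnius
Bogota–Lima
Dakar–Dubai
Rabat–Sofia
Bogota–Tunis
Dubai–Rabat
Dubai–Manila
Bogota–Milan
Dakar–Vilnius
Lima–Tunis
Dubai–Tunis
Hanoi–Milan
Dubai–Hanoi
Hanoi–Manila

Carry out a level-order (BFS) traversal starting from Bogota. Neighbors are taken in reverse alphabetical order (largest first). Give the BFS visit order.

Visit Bogota; enqueue Vilnius, Tunis, Rabat, Milan, Lima, Dubai → queue [Vilnius, Tunis, Rabat, Milan, Lima, Dubai]
Visit Vilnius; enqueue Sofia, Dakar → queue [Tunis, Rabat, Milan, Lima, Dubai, Sofia, Dakar]
Visit Tunis; enqueue Manila, Bern → queue [Rabat, Milan, Lima, Dubai, Sofia, Dakar, Manila, Bern]
Visit Rabat → queue [Milan, Lima, Dubai, Sofia, Dakar, Manila, Bern]
Visit Milan; enqueue Kigali, Hanoi, Accra → queue [Lima, Dubai, Sofia, Dakar, Manila, Bern, Kigali, Hanoi, Accra]
Visit Lima → queue [Dubai, Sofia, Dakar, Manila, Bern, Kigali, Hanoi, Accra]
Visit Dubai → queue [Sofia, Dakar, Manila, Bern, Kigali, Hanoi, Accra]
Visit Sofia → queue [Dakar, Manila, Bern, Kigali, Hanoi, Accra]
Visit Dakar → queue [Manila, Bern, Kigali, Hanoi, Accra]
Visit Manila → queue [Bern, Kigali, Hanoi, Accra]
Visit Bern → queue [Kigali, Hanoi, Accra]
Visit Kigali → queue [Hanoi, Accra]
Visit Hanoi → queue [Accra]
Visit Accra → queue []

Bogota -> Vilnius -> Tunis -> Rabat -> Milan -> Lima -> Dubai -> Sofia -> Dakar -> Manila -> Bern -> Kigali -> Hanoi -> Accra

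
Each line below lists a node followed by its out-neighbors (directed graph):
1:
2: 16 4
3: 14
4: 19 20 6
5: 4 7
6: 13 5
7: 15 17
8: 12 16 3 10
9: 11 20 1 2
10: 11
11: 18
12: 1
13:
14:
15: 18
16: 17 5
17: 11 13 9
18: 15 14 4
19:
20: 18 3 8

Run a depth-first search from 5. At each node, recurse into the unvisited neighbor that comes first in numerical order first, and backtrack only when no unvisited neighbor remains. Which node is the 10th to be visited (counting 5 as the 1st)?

Visit 5
5 → 4
4 → 6
6 → 13
4 → 19
4 → 20
20 → 3
3 → 14
20 → 8
8 → 10
10 → 11
11 → 18
18 → 15
8 → 12
12 → 1
8 → 16
16 → 17
17 → 9
9 → 2
5 → 7

Visit order: 5, 4, 6, 13, 19, 20, 3, 14, 8, 10, 11, 18, 15, 12, 1, 16, 17, 9, 2, 7

10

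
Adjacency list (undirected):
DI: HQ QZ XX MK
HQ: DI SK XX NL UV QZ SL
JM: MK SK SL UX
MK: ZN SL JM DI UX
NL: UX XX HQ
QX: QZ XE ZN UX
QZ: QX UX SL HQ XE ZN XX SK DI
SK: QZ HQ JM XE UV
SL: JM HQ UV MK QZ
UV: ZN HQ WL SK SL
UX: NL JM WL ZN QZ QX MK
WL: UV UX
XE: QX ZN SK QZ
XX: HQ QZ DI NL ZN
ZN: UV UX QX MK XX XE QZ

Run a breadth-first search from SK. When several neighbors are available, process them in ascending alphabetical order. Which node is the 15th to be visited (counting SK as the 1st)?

WL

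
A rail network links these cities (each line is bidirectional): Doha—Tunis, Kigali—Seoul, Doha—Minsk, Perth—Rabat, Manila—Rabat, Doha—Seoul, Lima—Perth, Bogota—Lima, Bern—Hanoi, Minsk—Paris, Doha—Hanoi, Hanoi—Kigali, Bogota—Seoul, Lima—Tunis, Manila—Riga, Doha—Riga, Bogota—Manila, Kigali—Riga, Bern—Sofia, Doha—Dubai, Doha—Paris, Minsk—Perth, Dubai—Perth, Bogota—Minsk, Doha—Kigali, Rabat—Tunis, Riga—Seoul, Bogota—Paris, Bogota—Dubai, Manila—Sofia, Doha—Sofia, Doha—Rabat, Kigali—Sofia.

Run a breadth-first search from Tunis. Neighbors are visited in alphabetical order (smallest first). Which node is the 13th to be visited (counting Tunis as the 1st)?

Bogota

Visit Tunis; enqueue Doha, Lima, Rabat → queue [Doha, Lima, Rabat]
Visit Doha; enqueue Dubai, Hanoi, Kigali, Minsk, Paris, Riga, Seoul, Sofia → queue [Lima, Rabat, Dubai, Hanoi, Kigali, Minsk, Paris, Riga, Seoul, Sofia]
Visit Lima; enqueue Bogota, Perth → queue [Rabat, Dubai, Hanoi, Kigali, Minsk, Paris, Riga, Seoul, Sofia, Bogota, Perth]
Visit Rabat; enqueue Manila → queue [Dubai, Hanoi, Kigali, Minsk, Paris, Riga, Seoul, Sofia, Bogota, Perth, Manila]
Visit Dubai → queue [Hanoi, Kigali, Minsk, Paris, Riga, Seoul, Sofia, Bogota, Perth, Manila]
Visit Hanoi; enqueue Bern → queue [Kigali, Minsk, Paris, Riga, Seoul, Sofia, Bogota, Perth, Manila, Bern]
Visit Kigali → queue [Minsk, Paris, Riga, Seoul, Sofia, Bogota, Perth, Manila, Bern]
Visit Minsk → queue [Paris, Riga, Seoul, Sofia, Bogota, Perth, Manila, Bern]
Visit Paris → queue [Riga, Seoul, Sofia, Bogota, Perth, Manila, Bern]
Visit Riga → queue [Seoul, Sofia, Bogota, Perth, Manila, Bern]
Visit Seoul → queue [Sofia, Bogota, Perth, Manila, Bern]
Visit Sofia → queue [Bogota, Perth, Manila, Bern]
Visit Bogota → queue [Perth, Manila, Bern]
Visit Perth → queue [Manila, Bern]
Visit Manila → queue [Bern]
Visit Bern → queue []

Visit order: Tunis, Doha, Lima, Rabat, Dubai, Hanoi, Kigali, Minsk, Paris, Riga, Seoul, Sofia, Bogota, Perth, Manila, Bern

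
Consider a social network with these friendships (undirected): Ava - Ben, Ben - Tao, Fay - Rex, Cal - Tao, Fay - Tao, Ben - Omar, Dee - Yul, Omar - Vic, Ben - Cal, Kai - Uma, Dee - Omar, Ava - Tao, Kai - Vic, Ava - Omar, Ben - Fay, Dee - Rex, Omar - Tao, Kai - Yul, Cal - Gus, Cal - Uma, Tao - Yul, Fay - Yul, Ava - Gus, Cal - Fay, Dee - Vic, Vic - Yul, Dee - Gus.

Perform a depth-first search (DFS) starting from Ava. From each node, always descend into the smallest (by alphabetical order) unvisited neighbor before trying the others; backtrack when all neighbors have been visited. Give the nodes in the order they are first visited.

Visit Ava
Ava → Ben
Ben → Cal
Cal → Fay
Fay → Rex
Rex → Dee
Dee → Gus
Dee → Omar
Omar → Tao
Tao → Yul
Yul → Kai
Kai → Uma
Kai → Vic

Ava, Ben, Cal, Fay, Rex, Dee, Gus, Omar, Tao, Yul, Kai, Uma, Vic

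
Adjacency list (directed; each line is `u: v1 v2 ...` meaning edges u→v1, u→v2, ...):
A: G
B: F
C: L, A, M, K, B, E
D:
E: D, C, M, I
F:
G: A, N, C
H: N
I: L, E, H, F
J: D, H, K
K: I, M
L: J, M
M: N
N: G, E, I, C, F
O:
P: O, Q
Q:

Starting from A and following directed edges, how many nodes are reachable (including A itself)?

14

BFS from A visits: A, G, C, N, B, E, K, L, M, F, I, D, J, H
Reachable nodes: 14 of 17 total.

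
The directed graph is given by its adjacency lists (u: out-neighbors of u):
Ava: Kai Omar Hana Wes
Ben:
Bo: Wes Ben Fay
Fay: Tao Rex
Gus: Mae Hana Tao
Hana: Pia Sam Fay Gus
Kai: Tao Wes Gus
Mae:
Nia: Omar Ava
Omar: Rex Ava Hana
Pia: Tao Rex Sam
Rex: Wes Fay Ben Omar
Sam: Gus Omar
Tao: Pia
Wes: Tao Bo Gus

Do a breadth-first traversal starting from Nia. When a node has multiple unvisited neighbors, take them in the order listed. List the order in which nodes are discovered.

Nia, Omar, Ava, Rex, Hana, Kai, Wes, Fay, Ben, Pia, Sam, Gus, Tao, Bo, Mae

Visit Nia; enqueue Omar, Ava → queue [Omar, Ava]
Visit Omar; enqueue Rex, Hana → queue [Ava, Rex, Hana]
Visit Ava; enqueue Kai, Wes → queue [Rex, Hana, Kai, Wes]
Visit Rex; enqueue Fay, Ben → queue [Hana, Kai, Wes, Fay, Ben]
Visit Hana; enqueue Pia, Sam, Gus → queue [Kai, Wes, Fay, Ben, Pia, Sam, Gus]
Visit Kai; enqueue Tao → queue [Wes, Fay, Ben, Pia, Sam, Gus, Tao]
Visit Wes; enqueue Bo → queue [Fay, Ben, Pia, Sam, Gus, Tao, Bo]
Visit Fay → queue [Ben, Pia, Sam, Gus, Tao, Bo]
Visit Ben → queue [Pia, Sam, Gus, Tao, Bo]
Visit Pia → queue [Sam, Gus, Tao, Bo]
Visit Sam → queue [Gus, Tao, Bo]
Visit Gus; enqueue Mae → queue [Tao, Bo, Mae]
Visit Tao → queue [Bo, Mae]
Visit Bo → queue [Mae]
Visit Mae → queue []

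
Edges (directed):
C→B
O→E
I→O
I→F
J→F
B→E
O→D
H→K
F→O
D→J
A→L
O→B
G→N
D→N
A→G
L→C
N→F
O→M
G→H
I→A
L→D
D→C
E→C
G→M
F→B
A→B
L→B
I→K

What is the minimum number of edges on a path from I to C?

Level 0: I
Level 1: A, F, K, O
Level 2: B, D, E, G, L, M
Level 3: C, H, J, N
C first appears at level 3.

3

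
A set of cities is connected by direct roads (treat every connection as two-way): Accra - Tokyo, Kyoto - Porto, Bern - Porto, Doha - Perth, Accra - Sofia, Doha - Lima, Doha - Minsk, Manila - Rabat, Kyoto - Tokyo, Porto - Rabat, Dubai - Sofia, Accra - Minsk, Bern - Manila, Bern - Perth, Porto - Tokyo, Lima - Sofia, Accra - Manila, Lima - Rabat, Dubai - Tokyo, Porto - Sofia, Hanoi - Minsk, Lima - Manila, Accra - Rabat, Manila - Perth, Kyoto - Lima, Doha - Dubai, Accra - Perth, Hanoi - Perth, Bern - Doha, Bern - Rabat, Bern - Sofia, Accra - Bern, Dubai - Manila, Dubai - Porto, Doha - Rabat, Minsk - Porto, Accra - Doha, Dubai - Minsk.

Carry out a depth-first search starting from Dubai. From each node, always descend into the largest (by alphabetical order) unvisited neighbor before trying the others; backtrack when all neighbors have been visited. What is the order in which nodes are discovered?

Visit Dubai
Dubai → Tokyo
Tokyo → Porto
Porto → Sofia
Sofia → Lima
Lima → Rabat
Rabat → Manila
Manila → Perth
Perth → Hanoi
Hanoi → Minsk
Minsk → Doha
Doha → Bern
Bern → Accra
Lima → Kyoto

Dubai Tokyo Porto Sofia Lima Rabat Manila Perth Hanoi Minsk Doha Bern Accra Kyoto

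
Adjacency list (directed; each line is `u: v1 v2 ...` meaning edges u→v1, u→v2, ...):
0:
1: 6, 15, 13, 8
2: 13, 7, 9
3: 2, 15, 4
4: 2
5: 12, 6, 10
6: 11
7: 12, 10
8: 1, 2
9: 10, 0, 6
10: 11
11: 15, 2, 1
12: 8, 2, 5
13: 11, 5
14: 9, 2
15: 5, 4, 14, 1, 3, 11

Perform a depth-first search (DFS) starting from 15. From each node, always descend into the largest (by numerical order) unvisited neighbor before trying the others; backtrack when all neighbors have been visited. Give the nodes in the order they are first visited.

15, 14, 9, 10, 11, 2, 13, 5, 12, 8, 1, 6, 7, 0, 4, 3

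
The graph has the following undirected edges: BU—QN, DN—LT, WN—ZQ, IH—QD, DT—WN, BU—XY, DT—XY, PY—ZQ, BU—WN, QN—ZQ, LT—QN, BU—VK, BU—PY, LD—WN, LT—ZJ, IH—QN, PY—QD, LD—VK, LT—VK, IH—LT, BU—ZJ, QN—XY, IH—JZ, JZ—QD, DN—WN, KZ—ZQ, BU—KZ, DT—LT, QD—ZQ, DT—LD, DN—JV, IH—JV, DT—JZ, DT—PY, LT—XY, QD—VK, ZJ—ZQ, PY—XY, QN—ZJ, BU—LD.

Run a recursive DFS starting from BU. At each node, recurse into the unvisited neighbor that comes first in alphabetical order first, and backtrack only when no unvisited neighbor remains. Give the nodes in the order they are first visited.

BU, KZ, ZQ, PY, DT, JZ, IH, JV, DN, LT, QN, XY, ZJ, VK, LD, WN, QD

Visit BU
BU → KZ
KZ → ZQ
ZQ → PY
PY → DT
DT → JZ
JZ → IH
IH → JV
JV → DN
DN → LT
LT → QN
QN → XY
QN → ZJ
LT → VK
VK → LD
LD → WN
VK → QD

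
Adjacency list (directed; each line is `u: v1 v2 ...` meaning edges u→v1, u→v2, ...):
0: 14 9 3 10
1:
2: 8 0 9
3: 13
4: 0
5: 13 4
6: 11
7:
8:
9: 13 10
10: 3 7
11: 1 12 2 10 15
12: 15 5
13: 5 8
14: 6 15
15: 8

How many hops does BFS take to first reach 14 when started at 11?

3

Level 0: 11
Level 1: 1, 2, 10, 12, 15
Level 2: 0, 3, 5, 7, 8, 9
Level 3: 4, 13, 14
Level 4: 6
14 first appears at level 3.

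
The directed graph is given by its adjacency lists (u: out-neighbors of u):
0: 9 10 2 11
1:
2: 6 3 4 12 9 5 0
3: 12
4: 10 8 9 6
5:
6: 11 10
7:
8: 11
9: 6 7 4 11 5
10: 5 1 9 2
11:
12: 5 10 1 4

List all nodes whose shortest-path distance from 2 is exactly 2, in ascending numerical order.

Level 0: 2
Level 1: 0, 3, 4, 5, 6, 9, 12
Level 2: 1, 7, 8, 10, 11

1, 7, 8, 10, 11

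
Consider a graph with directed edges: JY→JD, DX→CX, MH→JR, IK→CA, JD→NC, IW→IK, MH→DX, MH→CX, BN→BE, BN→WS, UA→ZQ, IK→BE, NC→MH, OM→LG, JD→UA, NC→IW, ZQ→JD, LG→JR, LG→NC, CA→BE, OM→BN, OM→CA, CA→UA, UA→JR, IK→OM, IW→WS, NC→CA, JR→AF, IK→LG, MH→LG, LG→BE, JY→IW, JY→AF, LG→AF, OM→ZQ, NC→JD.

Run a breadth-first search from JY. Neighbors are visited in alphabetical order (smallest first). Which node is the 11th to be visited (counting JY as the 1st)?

Visit JY; enqueue AF, IW, JD → queue [AF, IW, JD]
Visit AF → queue [IW, JD]
Visit IW; enqueue IK, WS → queue [JD, IK, WS]
Visit JD; enqueue NC, UA → queue [IK, WS, NC, UA]
Visit IK; enqueue BE, CA, LG, OM → queue [WS, NC, UA, BE, CA, LG, OM]
Visit WS → queue [NC, UA, BE, CA, LG, OM]
Visit NC; enqueue MH → queue [UA, BE, CA, LG, OM, MH]
Visit UA; enqueue JR, ZQ → queue [BE, CA, LG, OM, MH, JR, ZQ]
Visit BE → queue [CA, LG, OM, MH, JR, ZQ]
Visit CA → queue [LG, OM, MH, JR, ZQ]
Visit LG → queue [OM, MH, JR, ZQ]
Visit OM; enqueue BN → queue [MH, JR, ZQ, BN]
Visit MH; enqueue CX, DX → queue [JR, ZQ, BN, CX, DX]
Visit JR → queue [ZQ, BN, CX, DX]
Visit ZQ → queue [BN, CX, DX]
Visit BN → queue [CX, DX]
Visit CX → queue [DX]
Visit DX → queue []

Visit order: JY, AF, IW, JD, IK, WS, NC, UA, BE, CA, LG, OM, MH, JR, ZQ, BN, CX, DX

LG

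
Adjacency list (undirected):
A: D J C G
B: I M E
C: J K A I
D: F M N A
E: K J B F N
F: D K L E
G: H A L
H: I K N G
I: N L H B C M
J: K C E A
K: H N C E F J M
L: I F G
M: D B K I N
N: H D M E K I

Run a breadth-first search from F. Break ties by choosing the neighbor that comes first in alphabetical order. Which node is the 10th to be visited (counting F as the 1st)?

Visit F; enqueue D, E, K, L → queue [D, E, K, L]
Visit D; enqueue A, M, N → queue [E, K, L, A, M, N]
Visit E; enqueue B, J → queue [K, L, A, M, N, B, J]
Visit K; enqueue C, H → queue [L, A, M, N, B, J, C, H]
Visit L; enqueue G, I → queue [A, M, N, B, J, C, H, G, I]
Visit A → queue [M, N, B, J, C, H, G, I]
Visit M → queue [N, B, J, C, H, G, I]
Visit N → queue [B, J, C, H, G, I]
Visit B → queue [J, C, H, G, I]
Visit J → queue [C, H, G, I]
Visit C → queue [H, G, I]
Visit H → queue [G, I]
Visit G → queue [I]
Visit I → queue []

Visit order: F, D, E, K, L, A, M, N, B, J, C, H, G, I

J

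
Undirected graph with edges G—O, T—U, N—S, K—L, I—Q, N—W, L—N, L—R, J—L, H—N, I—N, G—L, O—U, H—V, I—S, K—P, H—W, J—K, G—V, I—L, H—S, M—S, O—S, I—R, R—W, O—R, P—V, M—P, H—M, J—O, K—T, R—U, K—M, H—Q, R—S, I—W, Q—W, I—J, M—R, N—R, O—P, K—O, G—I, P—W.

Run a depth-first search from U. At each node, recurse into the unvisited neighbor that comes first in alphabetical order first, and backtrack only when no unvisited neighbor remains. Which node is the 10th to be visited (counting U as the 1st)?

Visit U
U → O
O → G
G → I
I → J
J → K
K → L
L → N
N → H
H → M
M → P
P → V
P → W
W → Q
W → R
R → S
K → T

Visit order: U, O, G, I, J, K, L, N, H, M, P, V, W, Q, R, S, T

M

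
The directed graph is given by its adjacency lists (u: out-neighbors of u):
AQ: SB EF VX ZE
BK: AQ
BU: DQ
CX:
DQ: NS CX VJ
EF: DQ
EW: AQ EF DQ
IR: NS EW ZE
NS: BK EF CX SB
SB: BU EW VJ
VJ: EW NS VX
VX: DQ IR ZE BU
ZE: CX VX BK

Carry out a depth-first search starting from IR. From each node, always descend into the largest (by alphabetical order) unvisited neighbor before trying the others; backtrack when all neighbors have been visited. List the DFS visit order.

Visit IR
IR → ZE
ZE → VX
VX → DQ
DQ → VJ
VJ → NS
NS → SB
SB → EW
EW → EF
EW → AQ
SB → BU
NS → CX
NS → BK

IR -> ZE -> VX -> DQ -> VJ -> NS -> SB -> EW -> EF -> AQ -> BU -> CX -> BK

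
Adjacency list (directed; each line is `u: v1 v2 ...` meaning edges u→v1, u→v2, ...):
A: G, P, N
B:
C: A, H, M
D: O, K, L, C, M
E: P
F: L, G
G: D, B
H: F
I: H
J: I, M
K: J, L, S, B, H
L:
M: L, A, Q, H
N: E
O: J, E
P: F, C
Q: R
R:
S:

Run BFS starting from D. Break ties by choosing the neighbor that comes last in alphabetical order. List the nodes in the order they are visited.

Visit D; enqueue O, M, L, K, C → queue [O, M, L, K, C]
Visit O; enqueue J, E → queue [M, L, K, C, J, E]
Visit M; enqueue Q, H, A → queue [L, K, C, J, E, Q, H, A]
Visit L → queue [K, C, J, E, Q, H, A]
Visit K; enqueue S, B → queue [C, J, E, Q, H, A, S, B]
Visit C → queue [J, E, Q, H, A, S, B]
Visit J; enqueue I → queue [E, Q, H, A, S, B, I]
Visit E; enqueue P → queue [Q, H, A, S, B, I, P]
Visit Q; enqueue R → queue [H, A, S, B, I, P, R]
Visit H; enqueue F → queue [A, S, B, I, P, R, F]
Visit A; enqueue N, G → queue [S, B, I, P, R, F, N, G]
Visit S → queue [B, I, P, R, F, N, G]
Visit B → queue [I, P, R, F, N, G]
Visit I → queue [P, R, F, N, G]
Visit P → queue [R, F, N, G]
Visit R → queue [F, N, G]
Visit F → queue [N, G]
Visit N → queue [G]
Visit G → queue []

D, O, M, L, K, C, J, E, Q, H, A, S, B, I, P, R, F, N, G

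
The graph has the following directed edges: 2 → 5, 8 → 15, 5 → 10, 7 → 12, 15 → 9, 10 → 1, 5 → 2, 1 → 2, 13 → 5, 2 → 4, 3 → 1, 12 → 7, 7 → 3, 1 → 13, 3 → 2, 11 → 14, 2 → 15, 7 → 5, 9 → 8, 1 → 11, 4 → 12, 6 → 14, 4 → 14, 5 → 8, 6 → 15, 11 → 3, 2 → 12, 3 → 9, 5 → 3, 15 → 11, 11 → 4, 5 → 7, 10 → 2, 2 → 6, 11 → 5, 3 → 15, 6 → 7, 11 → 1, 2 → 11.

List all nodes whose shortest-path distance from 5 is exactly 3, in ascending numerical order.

Level 0: 5
Level 1: 2, 3, 7, 8, 10
Level 2: 1, 4, 6, 9, 11, 12, 15
Level 3: 13, 14

13, 14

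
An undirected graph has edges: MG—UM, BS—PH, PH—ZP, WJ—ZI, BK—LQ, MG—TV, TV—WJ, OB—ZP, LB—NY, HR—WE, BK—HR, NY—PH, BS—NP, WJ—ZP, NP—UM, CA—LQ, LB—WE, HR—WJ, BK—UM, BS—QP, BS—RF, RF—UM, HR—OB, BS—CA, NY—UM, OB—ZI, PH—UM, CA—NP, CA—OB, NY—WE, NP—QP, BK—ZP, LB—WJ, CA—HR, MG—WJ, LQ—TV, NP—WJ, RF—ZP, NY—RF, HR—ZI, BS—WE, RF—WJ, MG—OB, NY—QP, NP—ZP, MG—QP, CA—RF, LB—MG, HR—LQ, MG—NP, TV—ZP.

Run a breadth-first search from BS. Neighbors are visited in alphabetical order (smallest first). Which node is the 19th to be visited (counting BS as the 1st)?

TV

Visit BS; enqueue CA, NP, PH, QP, RF, WE → queue [CA, NP, PH, QP, RF, WE]
Visit CA; enqueue HR, LQ, OB → queue [NP, PH, QP, RF, WE, HR, LQ, OB]
Visit NP; enqueue MG, UM, WJ, ZP → queue [PH, QP, RF, WE, HR, LQ, OB, MG, UM, WJ, ZP]
Visit PH; enqueue NY → queue [QP, RF, WE, HR, LQ, OB, MG, UM, WJ, ZP, NY]
Visit QP → queue [RF, WE, HR, LQ, OB, MG, UM, WJ, ZP, NY]
Visit RF → queue [WE, HR, LQ, OB, MG, UM, WJ, ZP, NY]
Visit WE; enqueue LB → queue [HR, LQ, OB, MG, UM, WJ, ZP, NY, LB]
Visit HR; enqueue BK, ZI → queue [LQ, OB, MG, UM, WJ, ZP, NY, LB, BK, ZI]
Visit LQ; enqueue TV → queue [OB, MG, UM, WJ, ZP, NY, LB, BK, ZI, TV]
Visit OB → queue [MG, UM, WJ, ZP, NY, LB, BK, ZI, TV]
Visit MG → queue [UM, WJ, ZP, NY, LB, BK, ZI, TV]
Visit UM → queue [WJ, ZP, NY, LB, BK, ZI, TV]
Visit WJ → queue [ZP, NY, LB, BK, ZI, TV]
Visit ZP → queue [NY, LB, BK, ZI, TV]
Visit NY → queue [LB, BK, ZI, TV]
Visit LB → queue [BK, ZI, TV]
Visit BK → queue [ZI, TV]
Visit ZI → queue [TV]
Visit TV → queue []

Visit order: BS, CA, NP, PH, QP, RF, WE, HR, LQ, OB, MG, UM, WJ, ZP, NY, LB, BK, ZI, TV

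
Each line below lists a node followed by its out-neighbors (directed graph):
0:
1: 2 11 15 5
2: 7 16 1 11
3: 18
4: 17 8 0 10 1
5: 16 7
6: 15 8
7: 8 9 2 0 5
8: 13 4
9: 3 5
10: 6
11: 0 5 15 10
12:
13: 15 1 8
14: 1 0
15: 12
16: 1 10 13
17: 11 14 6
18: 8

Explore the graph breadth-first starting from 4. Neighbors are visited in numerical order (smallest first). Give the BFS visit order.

Visit 4; enqueue 0, 1, 8, 10, 17 → queue [0, 1, 8, 10, 17]
Visit 0 → queue [1, 8, 10, 17]
Visit 1; enqueue 2, 5, 11, 15 → queue [8, 10, 17, 2, 5, 11, 15]
Visit 8; enqueue 13 → queue [10, 17, 2, 5, 11, 15, 13]
Visit 10; enqueue 6 → queue [17, 2, 5, 11, 15, 13, 6]
Visit 17; enqueue 14 → queue [2, 5, 11, 15, 13, 6, 14]
Visit 2; enqueue 7, 16 → queue [5, 11, 15, 13, 6, 14, 7, 16]
Visit 5 → queue [11, 15, 13, 6, 14, 7, 16]
Visit 11 → queue [15, 13, 6, 14, 7, 16]
Visit 15; enqueue 12 → queue [13, 6, 14, 7, 16, 12]
Visit 13 → queue [6, 14, 7, 16, 12]
Visit 6 → queue [14, 7, 16, 12]
Visit 14 → queue [7, 16, 12]
Visit 7; enqueue 9 → queue [16, 12, 9]
Visit 16 → queue [12, 9]
Visit 12 → queue [9]
Visit 9; enqueue 3 → queue [3]
Visit 3; enqueue 18 → queue [18]
Visit 18 → queue []

4 0 1 8 10 17 2 5 11 15 13 6 14 7 16 12 9 3 18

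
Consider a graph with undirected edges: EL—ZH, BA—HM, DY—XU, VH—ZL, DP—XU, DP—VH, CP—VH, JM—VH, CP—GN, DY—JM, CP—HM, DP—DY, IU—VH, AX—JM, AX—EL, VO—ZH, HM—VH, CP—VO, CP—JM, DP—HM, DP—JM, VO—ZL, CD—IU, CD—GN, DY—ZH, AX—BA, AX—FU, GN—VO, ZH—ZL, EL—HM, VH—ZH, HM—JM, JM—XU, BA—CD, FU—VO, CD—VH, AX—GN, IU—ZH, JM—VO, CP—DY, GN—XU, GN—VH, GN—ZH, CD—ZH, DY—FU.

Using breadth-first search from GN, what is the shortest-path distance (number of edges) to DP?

2

Level 0: GN
Level 1: AX, CD, CP, VH, VO, XU, ZH
Level 2: BA, DP, DY, EL, FU, HM, IU, JM, ZL
DP first appears at level 2.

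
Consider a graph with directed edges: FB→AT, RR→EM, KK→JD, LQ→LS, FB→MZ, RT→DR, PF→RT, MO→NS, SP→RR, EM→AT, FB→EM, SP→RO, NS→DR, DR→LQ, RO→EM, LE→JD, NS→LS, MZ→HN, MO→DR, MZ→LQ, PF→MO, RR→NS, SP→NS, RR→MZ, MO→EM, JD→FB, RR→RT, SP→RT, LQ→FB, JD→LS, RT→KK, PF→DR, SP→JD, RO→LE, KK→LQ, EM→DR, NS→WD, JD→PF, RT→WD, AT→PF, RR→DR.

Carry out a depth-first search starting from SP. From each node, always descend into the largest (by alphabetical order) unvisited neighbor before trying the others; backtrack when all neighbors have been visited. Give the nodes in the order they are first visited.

Visit SP
SP → RT
RT → WD
RT → KK
KK → LQ
LQ → LS
LQ → FB
FB → MZ
MZ → HN
FB → EM
EM → DR
EM → AT
AT → PF
PF → MO
MO → NS
KK → JD
SP → RR
SP → RO
RO → LE

SP → RT → WD → KK → LQ → LS → FB → MZ → HN → EM → DR → AT → PF → MO → NS → JD → RR → RO → LE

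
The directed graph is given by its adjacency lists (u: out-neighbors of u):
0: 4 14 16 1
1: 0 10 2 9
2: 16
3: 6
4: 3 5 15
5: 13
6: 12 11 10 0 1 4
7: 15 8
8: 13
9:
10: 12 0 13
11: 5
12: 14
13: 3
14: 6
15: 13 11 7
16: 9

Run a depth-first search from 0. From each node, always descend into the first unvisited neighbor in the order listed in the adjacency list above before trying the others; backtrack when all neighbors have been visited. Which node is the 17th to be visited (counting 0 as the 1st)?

8

Visit 0
0 → 4
4 → 3
3 → 6
6 → 12
12 → 14
6 → 11
11 → 5
5 → 13
6 → 10
6 → 1
1 → 2
2 → 16
16 → 9
4 → 15
15 → 7
7 → 8

Visit order: 0, 4, 3, 6, 12, 14, 11, 5, 13, 10, 1, 2, 16, 9, 15, 7, 8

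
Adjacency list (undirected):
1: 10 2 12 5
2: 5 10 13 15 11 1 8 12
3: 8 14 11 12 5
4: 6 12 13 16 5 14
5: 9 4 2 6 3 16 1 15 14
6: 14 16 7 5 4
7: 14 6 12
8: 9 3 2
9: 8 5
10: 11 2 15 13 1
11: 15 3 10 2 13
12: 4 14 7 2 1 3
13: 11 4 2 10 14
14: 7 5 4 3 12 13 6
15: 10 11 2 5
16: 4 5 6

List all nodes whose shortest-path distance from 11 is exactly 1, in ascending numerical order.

Level 0: 11
Level 1: 2, 3, 10, 13, 15
Level 2: 1, 4, 5, 8, 12, 14
Level 3: 6, 7, 9, 16

2, 3, 10, 13, 15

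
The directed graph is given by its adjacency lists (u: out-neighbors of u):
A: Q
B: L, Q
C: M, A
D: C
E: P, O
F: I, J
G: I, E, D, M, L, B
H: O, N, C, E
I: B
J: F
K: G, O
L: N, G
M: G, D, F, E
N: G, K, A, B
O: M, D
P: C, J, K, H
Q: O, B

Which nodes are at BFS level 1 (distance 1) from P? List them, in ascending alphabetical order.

Level 0: P
Level 1: C, H, J, K
Level 2: A, E, F, G, M, N, O
Level 3: B, D, I, L, Q

C, H, J, K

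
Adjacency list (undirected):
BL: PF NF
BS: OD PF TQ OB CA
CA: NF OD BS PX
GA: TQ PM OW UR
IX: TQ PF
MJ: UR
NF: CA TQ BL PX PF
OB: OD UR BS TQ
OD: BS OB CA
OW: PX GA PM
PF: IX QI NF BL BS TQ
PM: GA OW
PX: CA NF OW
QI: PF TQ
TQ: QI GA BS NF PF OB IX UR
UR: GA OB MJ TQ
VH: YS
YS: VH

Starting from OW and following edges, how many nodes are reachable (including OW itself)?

BFS from OW visits: OW, PX, PM, GA, NF, CA, UR, TQ, PF, BL, OD, BS, OB, MJ, QI, IX
Reachable nodes: 16 of 18 total.

16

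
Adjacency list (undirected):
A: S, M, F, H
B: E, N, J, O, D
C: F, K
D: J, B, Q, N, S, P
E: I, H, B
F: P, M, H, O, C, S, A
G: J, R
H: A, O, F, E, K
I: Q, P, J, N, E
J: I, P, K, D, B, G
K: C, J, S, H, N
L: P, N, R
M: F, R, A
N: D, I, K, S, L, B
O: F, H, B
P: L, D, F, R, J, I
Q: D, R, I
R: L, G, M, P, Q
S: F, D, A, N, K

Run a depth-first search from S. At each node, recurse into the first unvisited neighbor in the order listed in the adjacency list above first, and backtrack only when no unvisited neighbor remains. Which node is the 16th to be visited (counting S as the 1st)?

Visit S
S → F
F → P
P → L
L → N
N → D
D → J
J → I
I → Q
Q → R
R → G
R → M
M → A
A → H
H → O
O → B
B → E
H → K
K → C

Visit order: S, F, P, L, N, D, J, I, Q, R, G, M, A, H, O, B, E, K, C

B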